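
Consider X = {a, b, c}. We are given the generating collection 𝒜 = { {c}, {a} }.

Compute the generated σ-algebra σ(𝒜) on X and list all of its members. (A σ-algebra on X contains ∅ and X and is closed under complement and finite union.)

Answer: σ(𝒜) = { {}, {a}, {b}, {c}, {a, b}, {a, c}, {b, c}, X }

Trace:
Take S₀ = 𝒜 ∪ {∅, X} = { {}, {a}, {c}, X }.
Pass 1 (3 new):
  {a, b}  = complement {c}
  {a, c}  = {c} ∪ {a}
  {b, c}  = complement {a}
  |family| = 7
Pass 2: +1 →
  {b}  = complement {a, c}
  |family| = 8
After Pass 3 the family is unchanged; done.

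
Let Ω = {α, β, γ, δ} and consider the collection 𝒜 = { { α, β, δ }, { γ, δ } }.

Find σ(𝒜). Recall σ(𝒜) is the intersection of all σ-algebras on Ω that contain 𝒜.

Begin from { {}, { γ, δ }, { α, β, δ }, Ω } (that is, 𝒜 plus ∅ and Ω).
Round 1: 2 new —
  { γ }  = complement { α, β, δ }
  { α, β }  = complement { γ, δ }
  [6 total]
Round 2: +1 →
  { α, β, γ }  = { γ } ∪ { α, β }
  [7 total]
Round 3. New:
  { δ }  = complement { α, β, γ }
  [8 total]
Round 4: stable.

|σ(𝒜)| = 8.  σ(𝒜) = { {}, { γ }, { δ }, { α, β }, { γ, δ }, { α, β, γ }, { α, β, δ }, Ω }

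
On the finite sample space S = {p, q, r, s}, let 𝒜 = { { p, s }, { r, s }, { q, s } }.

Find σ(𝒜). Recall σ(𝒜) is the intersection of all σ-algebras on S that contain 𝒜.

|σ(𝒜)| = 16.  σ(𝒜) = { ∅, { p }, { q }, { r }, { s }, { p, q }, { p, r }, { p, s }, { q, r }, { q, s }, { r, s }, { p, q, r }, { p, q, s }, { p, r, s }, { q, r, s }, S }

Trace:
Take S₀ = 𝒜 ∪ {∅, S} = { ∅, { p, s }, { q, s }, { r, s }, S }.
Pass 1 (6 new):
  { p, q }  = ᶜ of { r, s }
  { p, r }  = ᶜ of { q, s }
  { q, r }  = ᶜ of { p, s }
  { p, q, s }  = { p, s } ∪ { q, s }
  { p, r, s }  = { r, s } ∪ { p, s }
  { q, r, s }  = { r, s } ∪ { q, s }
  |family| = 11
Pass 2 (4 new):
  { p }  = ᶜ of { q, r, s }
  { q }  = ᶜ of { p, r, s }
  { r }  = ᶜ of { p, q, s }
  { p, q, r }  = { p, q } ∪ { q, r }
  |family| = 15
Pass 3: 1 new —
  { s }  = ᶜ of { p, q, r }
  |family| = 16
Pass 4 adds nothing — fixpoint reached.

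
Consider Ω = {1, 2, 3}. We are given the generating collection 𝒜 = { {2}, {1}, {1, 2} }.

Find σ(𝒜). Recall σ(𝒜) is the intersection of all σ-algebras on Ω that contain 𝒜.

Begin from { {}, {1}, {2}, {1, 2}, Ω } (that is, 𝒜 plus ∅ and Ω).
Step 1. New:
  {3}  = ᶜ of {1, 2}
  {1, 3}  = ᶜ of {2}
  {2, 3}  = ᶜ of {1}
  |family| = 8
After Step 2 the family is unchanged; done.

σ(𝒜) = { {}, {1}, {2}, {3}, {1, 2}, {1, 3}, {2, 3}, Ω }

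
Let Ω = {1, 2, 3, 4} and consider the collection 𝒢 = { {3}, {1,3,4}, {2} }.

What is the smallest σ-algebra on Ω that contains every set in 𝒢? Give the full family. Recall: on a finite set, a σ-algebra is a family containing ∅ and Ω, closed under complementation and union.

σ(𝒢) (8 sets): { {}, {2}, {3}, {1,4}, {2,3}, {1,2,4}, {1,3,4}, Ω }

Derivation:
Start: 𝒢 ∪ {∅, Ω} = { {}, {2}, {3}, {1,3,4}, Ω }.
Pass 1: 2 new —
  {2,3}  = {3} ∪ {2}
  {1,2,4}  = ᶜ of {3}
  |family| = 7
Pass 2 adds 1:
  {1,4}  = ᶜ of {2,3}
  |family| = 8
Pass 3: already closed under ᶜ and ∪.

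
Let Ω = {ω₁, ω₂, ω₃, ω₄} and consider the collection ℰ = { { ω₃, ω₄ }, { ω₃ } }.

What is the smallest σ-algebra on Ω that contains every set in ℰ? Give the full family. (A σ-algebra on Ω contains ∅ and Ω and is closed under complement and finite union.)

Answer: σ(ℰ) = { ∅, { ω₃ }, { ω₄ }, { ω₁, ω₂ }, { ω₃, ω₄ }, { ω₁, ω₂, ω₃ }, { ω₁, ω₂, ω₄ }, Ω }

Check:
Initial family (4 sets): { ∅, { ω₃ }, { ω₃, ω₄ }, Ω }.
Pass 1 adds 2:
  { ω₁, ω₂ }  = complement { ω₃, ω₄ }
  { ω₁, ω₂, ω₄ }  = complement { ω₃ }
  (now 6)
Pass 2: +1 →
  { ω₁, ω₂, ω₃ }  = { ω₃ } ∪ { ω₁, ω₂ }
  (now 7)
Pass 3: 1 new —
  { ω₄ }  = complement { ω₁, ω₂, ω₃ }
  (now 8)
Pass 4: no new sets; the family is a σ-algebra.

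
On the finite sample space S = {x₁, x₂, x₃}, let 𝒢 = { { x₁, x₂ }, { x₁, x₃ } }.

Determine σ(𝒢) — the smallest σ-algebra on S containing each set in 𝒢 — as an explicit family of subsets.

Begin from { {}, { x₁, x₂ }, { x₁, x₃ }, S } (that is, 𝒢 plus ∅ and S).
Pass 1: +2 →
  { x₂ }  = S∖{ x₁, x₃ }
  { x₃ }  = S∖{ x₁, x₂ }
  (now 6)
Pass 2: 1 new —
  { x₂, x₃ }  = { x₃ } ∪ { x₂ }
  (now 7)
Pass 3: +1 →
  { x₁ }  = S∖{ x₂, x₃ }
  (now 8)
After Pass 4 the family is unchanged; done.

|σ(𝒢)| = 8.  σ(𝒢) = { {}, { x₁ }, { x₂ }, { x₃ }, { x₁, x₂ }, { x₁, x₃ }, { x₂, x₃ }, S }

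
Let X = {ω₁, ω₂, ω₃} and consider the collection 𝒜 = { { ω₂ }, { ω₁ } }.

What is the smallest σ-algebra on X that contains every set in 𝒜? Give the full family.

Initial family (4 sets): { {  }, { ω₁ }, { ω₂ }, X }.
Pass 1: 3 new —
  { ω₁, ω₂ }  = { ω₂ } ∪ { ω₁ }
  { ω₁, ω₃ }  = X∖{ ω₂ }
  { ω₂, ω₃ }  = X∖{ ω₁ }
  [7 total]
Pass 2 (1 new):
  { ω₃ }  = X∖{ ω₁, ω₂ }
  [8 total]
Pass 3 adds nothing — fixpoint reached.

Therefore σ(𝒜) = { {  }, { ω₁ }, { ω₂ }, { ω₃ }, { ω₁, ω₂ }, { ω₁, ω₃ }, { ω₂, ω₃ }, X } (|σ(𝒜)| = 8).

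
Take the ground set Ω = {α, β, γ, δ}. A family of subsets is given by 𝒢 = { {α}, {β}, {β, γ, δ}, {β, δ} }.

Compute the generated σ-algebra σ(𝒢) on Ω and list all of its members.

Answer: σ(𝒢) = { {}, {α}, {β}, {γ}, {δ}, {α, β}, {α, γ}, {α, δ}, {β, γ}, {β, δ}, {γ, δ}, {α, β, γ}, {α, β, δ}, {α, γ, δ}, {β, γ, δ}, Ω }

Trace:
Take S₀ = 𝒢 ∪ {∅, Ω} = { {}, {α}, {β}, {β, δ}, {β, γ, δ}, Ω }.
Pass 1: 4 new —
  {α, β}  = {β} ∪ {α}
  {α, γ}  = complement {β, δ}
  {α, β, δ}  = {β, δ} ∪ {α}
  {α, γ, δ}  = complement {β}
  (now 10)
Pass 2 (3 new):
  {γ}  = complement {α, β, δ}
  {γ, δ}  = complement {α, β}
  {α, β, γ}  = {α, β} ∪ {α, γ}
  (now 13)
Pass 3: +2 →
  {δ}  = complement {α, β, γ}
  {β, γ}  = {γ} ∪ {β}
  (now 15)
Pass 4 adds 1:
  {α, δ}  = complement {β, γ}
  (now 16)
After Pass 5 the family is unchanged; done.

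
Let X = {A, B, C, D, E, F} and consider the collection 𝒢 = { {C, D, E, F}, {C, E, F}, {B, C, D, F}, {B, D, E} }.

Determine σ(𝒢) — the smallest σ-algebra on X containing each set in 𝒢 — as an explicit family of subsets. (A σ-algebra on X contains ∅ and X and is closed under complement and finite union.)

σ(𝒢) (32 sets): { ∅, {A}, {B}, {D}, {E}, {A, B}, {A, D}, {A, E}, {B, D}, {B, E}, {C, F}, {D, E}, {A, B, D}, {A, B, E}, {A, C, F}, {A, D, E}, {B, C, F}, {B, D, E}, {C, D, F}, {C, E, F}, {A, B, C, F}, {A, B, D, E}, {A, C, D, F}, {A, C, E, F}, {B, C, D, F}, {B, C, E, F}, {C, D, E, F}, {A, B, C, D, F}, {A, B, C, E, F}, {A, C, D, E, F}, {B, C, D, E, F}, X }

Trace:
Initial family (6 sets): { ∅, {B, D, E}, {C, E, F}, {B, C, D, F}, {C, D, E, F}, X }.
Pass 1 (5 new):
  {A, B}  = ᶜ of {C, D, E, F}
  {A, E}  = ᶜ of {B, C, D, F}
  {A, B, D}  = ᶜ of {C, E, F}
  {A, C, F}  = ᶜ of {B, D, E}
  {B, C, D, E, F}  = {B, C, D, F} ∪ {C, E, F}
Pass 2. New:
  {A}  = ᶜ of {B, C, D, E, F}
  {A, B, E}  = {A, B} ∪ {A, E}
  {A, B, C, F}  = {A, B} ∪ {A, C, F}
  {A, B, D, E}  = {A, B} ∪ {B, D, E}
  {A, C, E, F}  = {A, C, F} ∪ {C, E, F}
  {A, B, C, D, F}  = {A, B} ∪ {B, C, D, F}
  {A, B, C, E, F}  = {A, B} ∪ {C, E, F}
  {A, C, D, E, F}  = {A, C, F} ∪ {C, D, E, F}
Pass 3: 7 new —
  {B}  = ᶜ of {A, C, D, E, F}
  {D}  = ᶜ of {A, B, C, E, F}
  {E}  = ᶜ of {A, B, C, D, F}
  {B, D}  = ᶜ of {A, C, E, F}
  {C, F}  = ᶜ of {A, B, D, E}
  {D, E}  = ᶜ of {A, B, C, F}
  {C, D, F}  = ᶜ of {A, B, E}
Pass 4: +6 →
  {A, D}  = {A} ∪ {D}
  {B, E}  = {B} ∪ {E}
  {A, D, E}  = {A} ∪ {D, E}
  {B, C, F}  = {B} ∪ {C, F}
  {A, C, D, F}  = {A} ∪ {C, D, F}
  {B, C, E, F}  = {B} ∪ {C, E, F}
Pass 5: already closed under ᶜ and ∪.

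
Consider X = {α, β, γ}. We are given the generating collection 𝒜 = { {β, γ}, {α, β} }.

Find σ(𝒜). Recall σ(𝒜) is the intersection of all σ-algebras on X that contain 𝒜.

Start: 𝒜 ∪ {∅, X} = { {}, {α, β}, {β, γ}, X }.
Iteration 1 adds 2:
  {α}  = complement {β, γ}
  {γ}  = complement {α, β}
  — 6 sets.
Iteration 2. New:
  {α, γ}  = {γ} ∪ {α}
  — 7 sets.
Iteration 3 adds 1:
  {β}  = complement {α, γ}
  — 8 sets.
Iteration 4: stable.

|σ(𝒜)| = 8.  σ(𝒜) = { {}, {α}, {β}, {γ}, {α, β}, {α, γ}, {β, γ}, X }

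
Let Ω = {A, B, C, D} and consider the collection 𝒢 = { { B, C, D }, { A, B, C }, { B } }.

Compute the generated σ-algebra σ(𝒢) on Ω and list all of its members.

σ(𝒢) = { {  }, { A }, { B }, { C }, { D }, { A, B }, { A, C }, { A, D }, { B, C }, { B, D }, { C, D }, { A, B, C }, { A, B, D }, { A, C, D }, { B, C, D }, Ω }

Derivation:
Take S₀ = 𝒢 ∪ {∅, Ω} = { {  }, { B }, { A, B, C }, { B, C, D }, Ω }.
Round 1 adds 3:
  { A }  = ᶜ of { B, C, D }
  { D }  = ᶜ of { A, B, C }
  { A, C, D }  = ᶜ of { B }
Round 2: 3 new —
  { A, B }  = { B } ∪ { A }
  { A, D }  = { D } ∪ { A }
  { B, D }  = { D } ∪ { B }
Round 3 (4 new):
  { A, C }  = ᶜ of { B, D }
  { B, C }  = ᶜ of { A, D }
  { C, D }  = ᶜ of { A, B }
  { A, B, D }  = { A, D } ∪ { A, B }
Round 4 (1 new):
  { C }  = ᶜ of { A, B, D }
Round 5: no new sets; the family is a σ-algebra.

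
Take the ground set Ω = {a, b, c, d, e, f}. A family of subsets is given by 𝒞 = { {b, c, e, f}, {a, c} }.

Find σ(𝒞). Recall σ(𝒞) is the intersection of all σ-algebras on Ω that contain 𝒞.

Answer: σ(𝒞) = { ∅, {a}, {c}, {d}, {a, c}, {a, d}, {c, d}, {a, c, d}, {b, e, f}, {a, b, e, f}, {b, c, e, f}, {b, d, e, f}, {a, b, c, e, f}, {a, b, d, e, f}, {b, c, d, e, f}, Ω }

Derivation:
Take S₀ = 𝒞 ∪ {∅, Ω} = { ∅, {a, c}, {b, c, e, f}, Ω }.
Pass 1 adds 3:
  {a, d}  = {b, c, e, f}ᶜ
  {b, d, e, f}  = {a, c}ᶜ
  {a, b, c, e, f}  = {a, c} ∪ {b, c, e, f}
Pass 2: +4 →
  {d}  = {a, b, c, e, f}ᶜ
  {a, c, d}  = {a, d} ∪ {a, c}
  {a, b, d, e, f}  = {b, d, e, f} ∪ {a, d}
  {b, c, d, e, f}  = {b, d, e, f} ∪ {b, c, e, f}
Pass 3 adds 3:
  {a}  = {b, c, d, e, f}ᶜ
  {c}  = {a, b, d, e, f}ᶜ
  {b, e, f}  = {a, c, d}ᶜ
Pass 4: +2 →
  {c, d}  = {c} ∪ {d}
  {a, b, e, f}  = {a} ∪ {b, e, f}
After Pass 5 the family is unchanged; done.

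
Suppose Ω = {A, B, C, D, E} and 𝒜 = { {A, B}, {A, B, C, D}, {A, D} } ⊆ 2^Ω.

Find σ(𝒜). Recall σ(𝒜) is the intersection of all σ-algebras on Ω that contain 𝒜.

Initial family (5 sets): { {}, {A, B}, {A, D}, {A, B, C, D}, Ω }.
Pass 1 adds 4:
  {E}  = {A, B, C, D}ᶜ
  {A, B, D}  = {A, D} ∪ {A, B}
  {B, C, E}  = {A, D}ᶜ
  {C, D, E}  = {A, B}ᶜ
  |family| = 9
Pass 2 (7 new):
  {C, E}  = {A, B, D}ᶜ
  {A, B, E}  = {A, B} ∪ {E}
  {A, D, E}  = {E} ∪ {A, D}
  {A, B, C, E}  = {A, B} ∪ {B, C, E}
  {A, B, D, E}  = {A, B, D} ∪ {E}
  {A, C, D, E}  = {C, D, E} ∪ {A, D}
  {B, C, D, E}  = {C, D, E} ∪ {B, C, E}
  |family| = 16
Pass 3 (6 new):
  {A}  = {B, C, D, E}ᶜ
  {B}  = {A, C, D, E}ᶜ
  {C}  = {A, B, D, E}ᶜ
  {D}  = {A, B, C, E}ᶜ
  {B, C}  = {A, D, E}ᶜ
  {C, D}  = {A, B, E}ᶜ
  |family| = 22
Pass 4: 9 new —
  {A, C}  = {C} ∪ {A}
  {A, E}  = {E} ∪ {A}
  {B, D}  = {B} ∪ {D}
  {B, E}  = {B} ∪ {E}
  {D, E}  = {E} ∪ {D}
  {A, B, C}  = {A, B} ∪ {C}
  {A, C, D}  = {C, D} ∪ {A, D}
  {A, C, E}  = {C, E} ∪ {A}
  {B, C, D}  = {C, D} ∪ {B}
  |family| = 31
Pass 5 (1 new):
  {B, D, E}  = {A, C}ᶜ
  |family| = 32
Pass 6: closed — nothing new.

σ(𝒜) = { {}, {A}, {B}, {C}, {D}, {E}, {A, B}, {A, C}, {A, D}, {A, E}, {B, C}, {B, D}, {B, E}, {C, D}, {C, E}, {D, E}, {A, B, C}, {A, B, D}, {A, B, E}, {A, C, D}, {A, C, E}, {A, D, E}, {B, C, D}, {B, C, E}, {B, D, E}, {C, D, E}, {A, B, C, D}, {A, B, C, E}, {A, B, D, E}, {A, C, D, E}, {B, C, D, E}, Ω }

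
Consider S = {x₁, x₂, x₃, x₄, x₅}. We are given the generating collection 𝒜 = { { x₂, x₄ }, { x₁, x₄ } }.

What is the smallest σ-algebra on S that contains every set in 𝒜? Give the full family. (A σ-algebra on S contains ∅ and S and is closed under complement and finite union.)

Initial family (4 sets): { {}, { x₁, x₄ }, { x₂, x₄ }, S }.
Iteration 1 adds 3:
  { x₁, x₂, x₄ }  = { x₂, x₄ } ∪ { x₁, x₄ }
  { x₁, x₃, x₅ }  = ᶜ of { x₂, x₄ }
  { x₂, x₃, x₅ }  = ᶜ of { x₁, x₄ }
  (now 7)
Iteration 2: +4 →
  { x₃, x₅ }  = ᶜ of { x₁, x₂, x₄ }
  { x₁, x₂, x₃, x₅ }  = { x₂, x₃, x₅ } ∪ { x₁, x₃, x₅ }
  { x₁, x₃, x₄, x₅ }  = { x₁, x₄ } ∪ { x₁, x₃, x₅ }
  { x₂, x₃, x₄, x₅ }  = { x₂, x₃, x₅ } ∪ { x₂, x₄ }
  (now 11)
Iteration 3. New:
  { x₁ }  = ᶜ of { x₂, x₃, x₄, x₅ }
  { x₂ }  = ᶜ of { x₁, x₃, x₄, x₅ }
  { x₄ }  = ᶜ of { x₁, x₂, x₃, x₅ }
  (now 14)
Iteration 4 adds 2:
  { x₁, x₂ }  = { x₂ } ∪ { x₁ }
  { x₃, x₄, x₅ }  = { x₄ } ∪ { x₃, x₅ }
  (now 16)
Iteration 5: closed — nothing new.

Therefore σ(𝒜) = { {}, { x₁ }, { x₂ }, { x₄ }, { x₁, x₂ }, { x₁, x₄ }, { x₂, x₄ }, { x₃, x₅ }, { x₁, x₂, x₄ }, { x₁, x₃, x₅ }, { x₂, x₃, x₅ }, { x₃, x₄, x₅ }, { x₁, x₂, x₃, x₅ }, { x₁, x₃, x₄, x₅ }, { x₂, x₃, x₄, x₅ }, S } (|σ(𝒜)| = 16).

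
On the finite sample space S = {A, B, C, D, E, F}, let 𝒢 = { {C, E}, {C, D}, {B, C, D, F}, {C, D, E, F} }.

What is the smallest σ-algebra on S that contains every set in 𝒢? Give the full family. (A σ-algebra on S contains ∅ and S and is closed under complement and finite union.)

Take S₀ = 𝒢 ∪ {∅, S} = { ∅, {C, D}, {C, E}, {B, C, D, F}, {C, D, E, F}, S }.
Round 1: +6 →
  {A, B}  = ᶜ of {C, D, E, F}
  {A, E}  = ᶜ of {B, C, D, F}
  {C, D, E}  = {C, D} ∪ {C, E}
  {A, B, D, F}  = ᶜ of {C, E}
  {A, B, E, F}  = ᶜ of {C, D}
  {B, C, D, E, F}  = {B, C, D, F} ∪ {C, D, E, F}
  — 12 sets.
Round 2: +12 →
  {A}  = ᶜ of {B, C, D, E, F}
  {A, B, E}  = {A, B} ∪ {A, E}
  {A, B, F}  = ᶜ of {C, D, E}
  {A, C, E}  = {A, E} ∪ {C, E}
  {A, B, C, D}  = {C, D} ∪ {A, B}
  {A, B, C, E}  = {A, B} ∪ {C, E}
  {A, C, D, E}  = {C, D, E} ∪ {A, E}
  {A, B, C, D, E}  = {C, D, E} ∪ {A, B}
  {A, B, C, D, F}  = {C, D} ∪ {A, B, D, F}
  {A, B, C, E, F}  = {C, E} ∪ {A, B, E, F}
  {A, B, D, E, F}  = {A, B, D, F} ∪ {A, E}
  {A, C, D, E, F}  = {C, D, E, F} ∪ {A, E}
  — 24 sets.
Round 3. New:
  {B}  = ᶜ of {A, C, D, E, F}
  {C}  = ᶜ of {A, B, D, E, F}
  {D}  = ᶜ of {A, B, C, E, F}
  {E}  = ᶜ of {A, B, C, D, F}
  {F}  = ᶜ of {A, B, C, D, E}
  {B, F}  = ᶜ of {A, C, D, E}
  {D, F}  = ᶜ of {A, B, C, E}
  {E, F}  = ᶜ of {A, B, C, D}
  {A, C, D}  = {C, D} ∪ {A}
  {B, D, F}  = ᶜ of {A, C, E}
  {C, D, F}  = ᶜ of {A, B, E}
  — 35 sets.
Round 4: 27 new —
  {A, C}  = {A} ∪ {C}
  {A, D}  = {A} ∪ {D}
  {A, F}  = {A} ∪ {F}
  {B, C}  = {B} ∪ {C}
  {B, D}  = {B} ∪ {D}
  {B, E}  = {B} ∪ {E}
  {C, F}  = {F} ∪ {C}
  {D, E}  = {E} ∪ {D}
  {A, B, C}  = {A, B} ∪ {C}
  {A, B, D}  = {A, B} ∪ {D}
  {A, D, E}  = {A, E} ∪ {D}
  {A, D, F}  = {A} ∪ {D, F}
  {A, E, F}  = {E, F} ∪ {A}
  {B, C, D}  = {C, D} ∪ {B}
  {B, C, E}  = {B} ∪ {C, E}
  {B, C, F}  = {B, F} ∪ {C}
  {B, E, F}  = ᶜ of {A, C, D}
  {C, E, F}  = {E, F} ∪ {C}
  {D, E, F}  = {E, F} ∪ {D}
  {A, B, C, F}  = {C} ∪ {A, B, F}
  {A, B, D, E}  = {A, B, E} ∪ {D}
  {A, C, D, F}  = {A} ∪ {C, D, F}
  {A, C, E, F}  = {E, F} ∪ {A, C, E}
  {A, D, E, F}  = {A, E} ∪ {D, F}
  {B, C, D, E}  = {C, D, E} ∪ {B}
  {B, C, E, F}  = {B, F} ∪ {C, E}
  {B, D, E, F}  = {B, D, F} ∪ {E, F}
  — 62 sets.
Round 5: +2 →
  {A, C, F}  = {A, F} ∪ {A, C}
  {B, D, E}  = {B, E} ∪ {D, E}
  — 64 sets.
Round 6: closed — nothing new.

|σ(𝒢)| = 64.  σ(𝒢) = { ∅, {A}, {B}, {C}, {D}, {E}, {F}, {A, B}, {A, C}, {A, D}, {A, E}, {A, F}, {B, C}, {B, D}, {B, E}, {B, F}, {C, D}, {C, E}, {C, F}, {D, E}, {D, F}, {E, F}, {A, B, C}, {A, B, D}, {A, B, E}, {A, B, F}, {A, C, D}, {A, C, E}, {A, C, F}, {A, D, E}, {A, D, F}, {A, E, F}, {B, C, D}, {B, C, E}, {B, C, F}, {B, D, E}, {B, D, F}, {B, E, F}, {C, D, E}, {C, D, F}, {C, E, F}, {D, E, F}, {A, B, C, D}, {A, B, C, E}, {A, B, C, F}, {A, B, D, E}, {A, B, D, F}, {A, B, E, F}, {A, C, D, E}, {A, C, D, F}, {A, C, E, F}, {A, D, E, F}, {B, C, D, E}, {B, C, D, F}, {B, C, E, F}, {B, D, E, F}, {C, D, E, F}, {A, B, C, D, E}, {A, B, C, D, F}, {A, B, C, E, F}, {A, B, D, E, F}, {A, C, D, E, F}, {B, C, D, E, F}, S }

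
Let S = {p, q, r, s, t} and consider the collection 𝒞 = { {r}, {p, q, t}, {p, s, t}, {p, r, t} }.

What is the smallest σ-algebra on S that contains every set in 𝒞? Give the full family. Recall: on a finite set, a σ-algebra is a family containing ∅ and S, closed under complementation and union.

Begin from { {}, {r}, {p, q, t}, {p, r, t}, {p, s, t}, S } (that is, 𝒞 plus ∅ and S).
Step 1 adds 6:
  {q, r}  = complement {p, s, t}
  {q, s}  = complement {p, r, t}
  {r, s}  = complement {p, q, t}
  {p, q, r, t}  = {r} ∪ {p, q, t}
  {p, q, s, t}  = complement {r}
  {p, r, s, t}  = {p, s, t} ∪ {r}
Step 2. New:
  {q}  = complement {p, r, s, t}
  {s}  = complement {p, q, r, t}
  {q, r, s}  = {r, s} ∪ {q, r}
Step 3: +1 →
  {p, t}  = complement {q, r, s}
Step 4 adds nothing — fixpoint reached.

Therefore σ(𝒞) = { {}, {q}, {r}, {s}, {p, t}, {q, r}, {q, s}, {r, s}, {p, q, t}, {p, r, t}, {p, s, t}, {q, r, s}, {p, q, r, t}, {p, q, s, t}, {p, r, s, t}, S } (|σ(𝒞)| = 16).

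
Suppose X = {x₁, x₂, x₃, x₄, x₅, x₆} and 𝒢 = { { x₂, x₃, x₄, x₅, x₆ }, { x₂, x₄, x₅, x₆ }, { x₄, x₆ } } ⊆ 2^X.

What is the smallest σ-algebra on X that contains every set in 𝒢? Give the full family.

Take S₀ = 𝒢 ∪ {∅, X} = { ∅, { x₄, x₆ }, { x₂, x₄, x₅, x₆ }, { x₂, x₃, x₄, x₅, x₆ }, X }.
Step 1: +3 →
  { x₁ }  = ᶜ of { x₂, x₃, x₄, x₅, x₆ }
  { x₁, x₃ }  = ᶜ of { x₂, x₄, x₅, x₆ }
  { x₁, x₂, x₃, x₅ }  = ᶜ of { x₄, x₆ }
Step 2: 3 new —
  { x₁, x₄, x₆ }  = { x₄, x₆ } ∪ { x₁ }
  { x₁, x₃, x₄, x₆ }  = { x₄, x₆ } ∪ { x₁, x₃ }
  { x₁, x₂, x₄, x₅, x₆ }  = { x₂, x₄, x₅, x₆ } ∪ { x₁ }
Step 3 adds 3:
  { x₃ }  = ᶜ of { x₁, x₂, x₄, x₅, x₆ }
  { x₂, x₅ }  = ᶜ of { x₁, x₃, x₄, x₆ }
  { x₂, x₃, x₅ }  = ᶜ of { x₁, x₄, x₆ }
Step 4: +2 →
  { x₁, x₂, x₅ }  = { x₂, x₅ } ∪ { x₁ }
  { x₃, x₄, x₆ }  = { x₃ } ∪ { x₄, x₆ }
Step 5: stable.

Hence σ(𝒢) has 16 members: { ∅, { x₁ }, { x₃ }, { x₁, x₃ }, { x₂, x₅ }, { x₄, x₆ }, { x₁, x₂, x₅ }, { x₁, x₄, x₆ }, { x₂, x₃, x₅ }, { x₃, x₄, x₆ }, { x₁, x₂, x₃, x₅ }, { x₁, x₃, x₄, x₆ }, { x₂, x₄, x₅, x₆ }, { x₁, x₂, x₄, x₅, x₆ }, { x₂, x₃, x₄, x₅, x₆ }, X }.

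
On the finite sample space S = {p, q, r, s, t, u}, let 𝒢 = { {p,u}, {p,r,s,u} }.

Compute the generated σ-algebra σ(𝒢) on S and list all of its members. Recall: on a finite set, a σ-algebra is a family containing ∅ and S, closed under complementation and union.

Initial family (4 sets): { {}, {p,u}, {p,r,s,u}, S }.
Iteration 1. New:
  {q,t}  = complement {p,r,s,u}
  {q,r,s,t}  = complement {p,u}
  [6 total]
Iteration 2. New:
  {p,q,t,u}  = {q,t} ∪ {p,u}
  [7 total]
Iteration 3: +1 →
  {r,s}  = complement {p,q,t,u}
  [8 total]
Iteration 4: stable.

|σ(𝒢)| = 8.  σ(𝒢) = { {}, {p,u}, {q,t}, {r,s}, {p,q,t,u}, {p,r,s,u}, {q,r,s,t}, S }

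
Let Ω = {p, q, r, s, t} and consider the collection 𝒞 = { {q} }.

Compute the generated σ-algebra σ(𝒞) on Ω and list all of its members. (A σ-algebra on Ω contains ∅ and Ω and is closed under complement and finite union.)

Begin from { {}, {q}, Ω } (that is, 𝒞 plus ∅ and Ω).
Pass 1 (1 new):
  {p, r, s, t}  = Ω∖{q}
  (now 4)
Pass 2: no new sets; the family is a σ-algebra.

|σ(𝒞)| = 4.  σ(𝒞) = { {}, {q}, {p, r, s, t}, Ω }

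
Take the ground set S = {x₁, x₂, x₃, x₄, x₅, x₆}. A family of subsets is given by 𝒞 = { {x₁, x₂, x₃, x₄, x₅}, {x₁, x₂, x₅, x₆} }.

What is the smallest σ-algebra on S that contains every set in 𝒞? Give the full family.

Start: 𝒞 ∪ {∅, S} = { {}, {x₁, x₂, x₅, x₆}, {x₁, x₂, x₃, x₄, x₅}, S }.
Round 1: 2 new —
  {x₆}  = ᶜ of {x₁, x₂, x₃, x₄, x₅}
  {x₃, x₄}  = ᶜ of {x₁, x₂, x₅, x₆}
  (now 6)
Round 2: 1 new —
  {x₃, x₄, x₆}  = {x₃, x₄} ∪ {x₆}
  (now 7)
Round 3. New:
  {x₁, x₂, x₅}  = ᶜ of {x₃, x₄, x₆}
  (now 8)
Round 4: no new sets; the family is a σ-algebra.

σ(𝒞) = { {}, {x₆}, {x₃, x₄}, {x₁, x₂, x₅}, {x₃, x₄, x₆}, {x₁, x₂, x₅, x₆}, {x₁, x₂, x₃, x₄, x₅}, S }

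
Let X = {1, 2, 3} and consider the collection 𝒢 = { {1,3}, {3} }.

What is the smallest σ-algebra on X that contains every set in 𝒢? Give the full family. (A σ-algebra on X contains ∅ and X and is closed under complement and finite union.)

|σ(𝒢)| = 8.  σ(𝒢) = { {}, {1}, {2}, {3}, {1,2}, {1,3}, {2,3}, X }

Working:
Seed the family with 𝒢 together with ∅ and X: { {}, {3}, {1,3}, X }.
Pass 1 adds 2:
  {2}  = {1,3}ᶜ
  {1,2}  = {3}ᶜ
  |family| = 6
Pass 2: 1 new —
  {2,3}  = {3} ∪ {2}
  |family| = 7
Pass 3 adds 1:
  {1}  = {2,3}ᶜ
  |family| = 8
After Pass 4 the family is unchanged; done.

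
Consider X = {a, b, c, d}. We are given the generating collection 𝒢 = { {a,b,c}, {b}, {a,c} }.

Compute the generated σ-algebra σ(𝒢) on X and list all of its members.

Begin from { {}, {b}, {a,c}, {a,b,c}, X } (that is, 𝒢 plus ∅ and X).
Round 1: +3 →
  {d}  = X∖{a,b,c}
  {b,d}  = X∖{a,c}
  {a,c,d}  = X∖{b}
  [8 total]
After Round 2 the family is unchanged; done.

|σ(𝒢)| = 8.  σ(𝒢) = { {}, {b}, {d}, {a,c}, {b,d}, {a,b,c}, {a,c,d}, X }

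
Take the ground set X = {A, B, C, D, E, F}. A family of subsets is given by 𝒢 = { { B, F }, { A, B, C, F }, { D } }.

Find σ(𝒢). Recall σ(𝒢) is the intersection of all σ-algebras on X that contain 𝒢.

Initial family (5 sets): { ∅, { D }, { B, F }, { A, B, C, F }, X }.
Step 1. New:
  { D, E }  = { A, B, C, F }ᶜ
  { B, D, F }  = { D } ∪ { B, F }
  { A, C, D, E }  = { B, F }ᶜ
  { A, B, C, D, F }  = { D } ∪ { A, B, C, F }
  { A, B, C, E, F }  = { D }ᶜ
  |family| = 10
Step 2 (3 new):
  { E }  = { A, B, C, D, F }ᶜ
  { A, C, E }  = { B, D, F }ᶜ
  { B, D, E, F }  = { B, D, F } ∪ { D, E }
  |family| = 13
Step 3. New:
  { A, C }  = { B, D, E, F }ᶜ
  { B, E, F }  = { B, F } ∪ { E }
  |family| = 15
Step 4: 1 new —
  { A, C, D }  = { B, E, F }ᶜ
  |family| = 16
Step 5: no new sets; the family is a σ-algebra.

Therefore σ(𝒢) = { ∅, { D }, { E }, { A, C }, { B, F }, { D, E }, { A, C, D }, { A, C, E }, { B, D, F }, { B, E, F }, { A, B, C, F }, { A, C, D, E }, { B, D, E, F }, { A, B, C, D, F }, { A, B, C, E, F }, X } (|σ(𝒢)| = 16).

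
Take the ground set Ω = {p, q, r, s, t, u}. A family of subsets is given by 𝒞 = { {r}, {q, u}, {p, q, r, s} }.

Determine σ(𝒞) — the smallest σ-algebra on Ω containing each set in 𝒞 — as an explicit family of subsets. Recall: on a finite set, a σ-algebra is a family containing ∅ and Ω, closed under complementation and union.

Answer: σ(𝒞) = { {}, {q}, {r}, {t}, {u}, {p, s}, {q, r}, {q, t}, {q, u}, {r, t}, {r, u}, {t, u}, {p, q, s}, {p, r, s}, {p, s, t}, {p, s, u}, {q, r, t}, {q, r, u}, {q, t, u}, {r, t, u}, {p, q, r, s}, {p, q, s, t}, {p, q, s, u}, {p, r, s, t}, {p, r, s, u}, {p, s, t, u}, {q, r, t, u}, {p, q, r, s, t}, {p, q, r, s, u}, {p, q, s, t, u}, {p, r, s, t, u}, Ω }

Working:
Take S₀ = 𝒞 ∪ {∅, Ω} = { {}, {r}, {q, u}, {p, q, r, s}, Ω }.
Iteration 1 adds 5:
  {t, u}  = ᶜ of {p, q, r, s}
  {q, r, u}  = {r} ∪ {q, u}
  {p, r, s, t}  = ᶜ of {q, u}
  {p, q, r, s, u}  = {q, u} ∪ {p, q, r, s}
  {p, q, s, t, u}  = ᶜ of {r}
  |family| = 10
Iteration 2 adds 7:
  {t}  = ᶜ of {p, q, r, s, u}
  {p, s, t}  = ᶜ of {q, r, u}
  {q, t, u}  = {t, u} ∪ {q, u}
  {r, t, u}  = {t, u} ∪ {r}
  {q, r, t, u}  = {t, u} ∪ {q, r, u}
  {p, q, r, s, t}  = {p, r, s, t} ∪ {p, q, r, s}
  {p, r, s, t, u}  = {t, u} ∪ {p, r, s, t}
  |family| = 17
Iteration 3. New:
  {q}  = ᶜ of {p, r, s, t, u}
  {u}  = ᶜ of {p, q, r, s, t}
  {p, s}  = ᶜ of {q, r, t, u}
  {r, t}  = {r} ∪ {t}
  {p, q, s}  = ᶜ of {r, t, u}
  {p, r, s}  = ᶜ of {q, t, u}
  {p, s, t, u}  = {p, s, t} ∪ {t, u}
  |family| = 24
Iteration 4 adds 8:
  {q, r}  = ᶜ of {p, s, t, u}
  {q, t}  = {q} ∪ {t}
  {r, u}  = {u} ∪ {r}
  {p, s, u}  = {u} ∪ {p, s}
  {q, r, t}  = {q} ∪ {r, t}
  {p, q, s, t}  = {p, s, t} ∪ {q}
  {p, q, s, u}  = ᶜ of {r, t}
  {p, r, s, u}  = {u} ∪ {p, r, s}
  |family| = 32
After Iteration 5 the family is unchanged; done.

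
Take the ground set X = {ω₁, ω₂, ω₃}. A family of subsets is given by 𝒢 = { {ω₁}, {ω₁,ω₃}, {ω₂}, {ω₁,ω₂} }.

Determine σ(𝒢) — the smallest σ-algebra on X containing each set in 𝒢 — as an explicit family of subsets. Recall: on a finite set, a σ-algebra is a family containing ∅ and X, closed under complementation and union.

Answer: σ(𝒢) = { ∅, {ω₁}, {ω₂}, {ω₃}, {ω₁,ω₂}, {ω₁,ω₃}, {ω₂,ω₃}, X }

Trace:
Begin from { ∅, {ω₁}, {ω₂}, {ω₁,ω₂}, {ω₁,ω₃}, X } (that is, 𝒢 plus ∅ and X).
Iteration 1 (2 new):
  {ω₃}  = {ω₁,ω₂}ᶜ
  {ω₂,ω₃}  = {ω₁}ᶜ
  (now 8)
Iteration 2: stable.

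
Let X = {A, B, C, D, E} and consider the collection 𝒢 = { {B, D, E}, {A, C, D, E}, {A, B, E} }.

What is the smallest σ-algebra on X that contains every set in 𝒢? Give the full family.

σ(𝒢) = { {}, {A}, {B}, {C}, {D}, {E}, {A, B}, {A, C}, {A, D}, {A, E}, {B, C}, {B, D}, {B, E}, {C, D}, {C, E}, {D, E}, {A, B, C}, {A, B, D}, {A, B, E}, {A, C, D}, {A, C, E}, {A, D, E}, {B, C, D}, {B, C, E}, {B, D, E}, {C, D, E}, {A, B, C, D}, {A, B, C, E}, {A, B, D, E}, {A, C, D, E}, {B, C, D, E}, X }

Derivation:
Initial family (5 sets): { {}, {A, B, E}, {B, D, E}, {A, C, D, E}, X }.
Step 1: 4 new —
  {B}  = X∖{A, C, D, E}
  {A, C}  = X∖{B, D, E}
  {C, D}  = X∖{A, B, E}
  {A, B, D, E}  = {A, B, E} ∪ {B, D, E}
Step 2: +6 →
  {C}  = X∖{A, B, D, E}
  {A, B, C}  = {B} ∪ {A, C}
  {A, C, D}  = {C, D} ∪ {A, C}
  {B, C, D}  = {C, D} ∪ {B}
  {A, B, C, E}  = {A, B, E} ∪ {A, C}
  {B, C, D, E}  = {C, D} ∪ {B, D, E}
Step 3: 7 new —
  {A}  = X∖{B, C, D, E}
  {D}  = X∖{A, B, C, E}
  {A, E}  = X∖{B, C, D}
  {B, C}  = {C} ∪ {B}
  {B, E}  = X∖{A, C, D}
  {D, E}  = X∖{A, B, C}
  {A, B, C, D}  = {C, D} ∪ {A, B, C}
Step 4 (8 new):
  {E}  = X∖{A, B, C, D}
  {A, B}  = {B} ∪ {A}
  {A, D}  = {D} ∪ {A}
  {B, D}  = {B} ∪ {D}
  {A, C, E}  = {A, C} ∪ {A, E}
  {A, D, E}  = X∖{B, C}
  {B, C, E}  = {B, E} ∪ {C}
  {C, D, E}  = {C, D} ∪ {D, E}
Step 5: 2 new —
  {C, E}  = {E} ∪ {C}
  {A, B, D}  = {A, B} ∪ {A, D}
Step 6: closed — nothing new.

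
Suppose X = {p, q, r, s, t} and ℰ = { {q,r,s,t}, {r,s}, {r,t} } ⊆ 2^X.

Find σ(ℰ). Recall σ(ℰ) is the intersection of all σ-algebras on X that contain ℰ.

Answer: σ(ℰ) = { {}, {p}, {q}, {r}, {s}, {t}, {p,q}, {p,r}, {p,s}, {p,t}, {q,r}, {q,s}, {q,t}, {r,s}, {r,t}, {s,t}, {p,q,r}, {p,q,s}, {p,q,t}, {p,r,s}, {p,r,t}, {p,s,t}, {q,r,s}, {q,r,t}, {q,s,t}, {r,s,t}, {p,q,r,s}, {p,q,r,t}, {p,q,s,t}, {p,r,s,t}, {q,r,s,t}, X }

Check:
Initial family (5 sets): { {}, {r,s}, {r,t}, {q,r,s,t}, X }.
Step 1: +4 →
  {p}  = X∖{q,r,s,t}
  {p,q,s}  = X∖{r,t}
  {p,q,t}  = X∖{r,s}
  {r,s,t}  = {r,s} ∪ {r,t}
Step 2 adds 7:
  {p,q}  = X∖{r,s,t}
  {p,r,s}  = {r,s} ∪ {p}
  {p,r,t}  = {r,t} ∪ {p}
  {p,q,r,s}  = {r,s} ∪ {p,q,s}
  {p,q,r,t}  = {p,q,t} ∪ {r,t}
  {p,q,s,t}  = {p,q,s} ∪ {p,q,t}
  {p,r,s,t}  = {r,s,t} ∪ {p}
Step 3 adds 6:
  {q}  = X∖{p,r,s,t}
  {r}  = X∖{p,q,s,t}
  {s}  = X∖{p,q,r,t}
  {t}  = X∖{p,q,r,s}
  {q,s}  = X∖{p,r,t}
  {q,t}  = X∖{p,r,s}
Step 4: 9 new —
  {p,r}  = {r} ∪ {p}
  {p,s}  = {s} ∪ {p}
  {p,t}  = {t} ∪ {p}
  {q,r}  = {q} ∪ {r}
  {s,t}  = {t} ∪ {s}
  {p,q,r}  = {p,q} ∪ {r}
  {q,r,s}  = {r,s} ∪ {q}
  {q,r,t}  = {q,t} ∪ {r}
  {q,s,t}  = {q,t} ∪ {s}
Step 5. New:
  {p,s,t}  = X∖{q,r}
Step 6: closed — nothing new.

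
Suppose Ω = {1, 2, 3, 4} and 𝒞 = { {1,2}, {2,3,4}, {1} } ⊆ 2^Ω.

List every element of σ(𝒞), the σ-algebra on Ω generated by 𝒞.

Initial family (5 sets): { {}, {1}, {1,2}, {2,3,4}, Ω }.
Round 1: 1 new —
  {3,4}  = {1,2}ᶜ
Round 2 adds 1:
  {1,3,4}  = {3,4} ∪ {1}
Round 3 adds 1:
  {2}  = {1,3,4}ᶜ
Round 4 adds nothing — fixpoint reached.

σ(𝒞) = { {}, {1}, {2}, {1,2}, {3,4}, {1,3,4}, {2,3,4}, Ω }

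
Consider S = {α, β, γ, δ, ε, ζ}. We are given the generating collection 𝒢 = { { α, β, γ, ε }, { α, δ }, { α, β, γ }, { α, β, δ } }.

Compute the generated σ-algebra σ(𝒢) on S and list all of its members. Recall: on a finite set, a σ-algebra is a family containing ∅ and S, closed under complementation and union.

Answer: σ(𝒢) = { ∅, { α }, { β }, { γ }, { δ }, { ε }, { ζ }, { α, β }, { α, γ }, { α, δ }, { α, ε }, { α, ζ }, { β, γ }, { β, δ }, { β, ε }, { β, ζ }, { γ, δ }, { γ, ε }, { γ, ζ }, { δ, ε }, { δ, ζ }, { ε, ζ }, { α, β, γ }, { α, β, δ }, { α, β, ε }, { α, β, ζ }, { α, γ, δ }, { α, γ, ε }, { α, γ, ζ }, { α, δ, ε }, { α, δ, ζ }, { α, ε, ζ }, { β, γ, δ }, { β, γ, ε }, { β, γ, ζ }, { β, δ, ε }, { β, δ, ζ }, { β, ε, ζ }, { γ, δ, ε }, { γ, δ, ζ }, { γ, ε, ζ }, { δ, ε, ζ }, { α, β, γ, δ }, { α, β, γ, ε }, { α, β, γ, ζ }, { α, β, δ, ε }, { α, β, δ, ζ }, { α, β, ε, ζ }, { α, γ, δ, ε }, { α, γ, δ, ζ }, { α, γ, ε, ζ }, { α, δ, ε, ζ }, { β, γ, δ, ε }, { β, γ, δ, ζ }, { β, γ, ε, ζ }, { β, δ, ε, ζ }, { γ, δ, ε, ζ }, { α, β, γ, δ, ε }, { α, β, γ, δ, ζ }, { α, β, γ, ε, ζ }, { α, β, δ, ε, ζ }, { α, γ, δ, ε, ζ }, { β, γ, δ, ε, ζ }, S }

Check:
Begin from { ∅, { α, δ }, { α, β, γ }, { α, β, δ }, { α, β, γ, ε }, S } (that is, 𝒢 plus ∅ and S).
Round 1: +6 →
  { δ, ζ }  = ᶜ of { α, β, γ, ε }
  { γ, ε, ζ }  = ᶜ of { α, β, δ }
  { δ, ε, ζ }  = ᶜ of { α, β, γ }
  { α, β, γ, δ }  = { α, β, γ } ∪ { α, δ }
  { β, γ, ε, ζ }  = ᶜ of { α, δ }
  { α, β, γ, δ, ε }  = { α, δ } ∪ { α, β, γ, ε }
  [12 total]
Round 2 adds 11:
  { ζ }  = ᶜ of { α, β, γ, δ, ε }
  { ε, ζ }  = ᶜ of { α, β, γ, δ }
  { α, δ, ζ }  = { α, δ } ∪ { δ, ζ }
  { α, β, δ, ζ }  = { α, β, δ } ∪ { δ, ζ }
  { α, δ, ε, ζ }  = { α, δ } ∪ { δ, ε, ζ }
  { γ, δ, ε, ζ }  = { γ, ε, ζ } ∪ { δ, ζ }
  { α, β, γ, δ, ζ }  = { α, β, γ } ∪ { δ, ζ }
  { α, β, γ, ε, ζ }  = { α, β, γ } ∪ { γ, ε, ζ }
  { α, β, δ, ε, ζ }  = { α, β, δ } ∪ { δ, ε, ζ }
  { α, γ, δ, ε, ζ }  = { α, δ } ∪ { γ, ε, ζ }
  { β, γ, δ, ε, ζ }  = { δ, ζ } ∪ { β, γ, ε, ζ }
  [23 total]
Round 3: 10 new —
  { α }  = ᶜ of { β, γ, δ, ε, ζ }
  { β }  = ᶜ of { α, γ, δ, ε, ζ }
  { γ }  = ᶜ of { α, β, δ, ε, ζ }
  { δ }  = ᶜ of { α, β, γ, ε, ζ }
  { ε }  = ᶜ of { α, β, γ, δ, ζ }
  { α, β }  = ᶜ of { γ, δ, ε, ζ }
  { β, γ }  = ᶜ of { α, δ, ε, ζ }
  { γ, ε }  = ᶜ of { α, β, δ, ζ }
  { β, γ, ε }  = ᶜ of { α, δ, ζ }
  { α, β, γ, ζ }  = { α, β, γ } ∪ { ζ }
  [33 total]
Round 4 adds 29:
  { α, γ }  = { α } ∪ { γ }
  { α, ε }  = { α } ∪ { ε }
  { α, ζ }  = { α } ∪ { ζ }
  { β, δ }  = { β } ∪ { δ }
  { β, ε }  = { β } ∪ { ε }
  { β, ζ }  = { β } ∪ { ζ }
  { γ, δ }  = { γ } ∪ { δ }
  { γ, ζ }  = { ζ } ∪ { γ }
  { δ, ε }  = ᶜ of { α, β, γ, ζ }
  { α, β, ε }  = { α, β } ∪ { ε }
  { α, β, ζ }  = { α, β } ∪ { ζ }
  { α, γ, δ }  = { γ } ∪ { α, δ }
  { α, γ, ε }  = { α } ∪ { γ, ε }
  { α, δ, ε }  = { ε } ∪ { α, δ }
  { α, ε, ζ }  = { ε, ζ } ∪ { α }
  { β, γ, δ }  = { β, γ } ∪ { δ }
  { β, γ, ζ }  = { ζ } ∪ { β, γ }
  { β, δ, ζ }  = { β } ∪ { δ, ζ }
  { β, ε, ζ }  = { ε, ζ } ∪ { β }
  { γ, δ, ε }  = { δ } ∪ { γ, ε }
  { γ, δ, ζ }  = { γ } ∪ { δ, ζ }
  { α, β, δ, ε }  = { α, β, δ } ∪ { ε }
  { α, β, ε, ζ }  = { ε, ζ } ∪ { α, β }
  { α, γ, δ, ε }  = { α, δ } ∪ { γ, ε }
  { α, γ, δ, ζ }  = { α, δ, ζ } ∪ { γ }
  { α, γ, ε, ζ }  = { α } ∪ { γ, ε, ζ }
  { β, γ, δ, ε }  = { β, γ, ε } ∪ { δ }
  { β, γ, δ, ζ }  = { β, γ } ∪ { δ, ζ }
  { β, δ, ε, ζ }  = { β } ∪ { δ, ε, ζ }
  [62 total]
Round 5: 2 new —
  { α, γ, ζ }  = { α, ζ } ∪ { α, γ }
  { β, δ, ε }  = { β, ε } ∪ { δ, ε }
  [64 total]
After Round 6 the family is unchanged; done.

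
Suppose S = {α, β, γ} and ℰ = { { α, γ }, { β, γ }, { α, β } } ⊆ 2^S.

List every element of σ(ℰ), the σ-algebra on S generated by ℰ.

Initial family (5 sets): { ∅, { α, β }, { α, γ }, { β, γ }, S }.
Round 1. New:
  { α }  = { β, γ }ᶜ
  { β }  = { α, γ }ᶜ
  { γ }  = { α, β }ᶜ
  (now 8)
Round 2: stable.

Hence σ(ℰ) has 8 members: { ∅, { α }, { β }, { γ }, { α, β }, { α, γ }, { β, γ }, S }.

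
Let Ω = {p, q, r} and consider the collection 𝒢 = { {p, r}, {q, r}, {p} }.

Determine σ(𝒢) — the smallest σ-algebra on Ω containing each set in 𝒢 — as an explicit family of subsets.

Answer: σ(𝒢) = { {}, {p}, {q}, {r}, {p, q}, {p, r}, {q, r}, Ω }

Check:
Seed the family with 𝒢 together with ∅ and Ω: { {}, {p}, {p, r}, {q, r}, Ω }.
Iteration 1 adds 1:
  {q}  = ᶜ of {p, r}
  — 6 sets.
Iteration 2 adds 1:
  {p, q}  = {q} ∪ {p}
  — 7 sets.
Iteration 3: +1 →
  {r}  = ᶜ of {p, q}
  — 8 sets.
Iteration 4: no new sets; the family is a σ-algebra.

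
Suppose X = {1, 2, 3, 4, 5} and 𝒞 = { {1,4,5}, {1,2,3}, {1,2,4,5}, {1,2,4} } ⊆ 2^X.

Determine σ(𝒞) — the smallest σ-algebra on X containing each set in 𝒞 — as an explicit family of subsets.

Initial family (6 sets): { {}, {1,2,3}, {1,2,4}, {1,4,5}, {1,2,4,5}, X }.
Pass 1: +5 →
  {3}  = X∖{1,2,4,5}
  {2,3}  = X∖{1,4,5}
  {3,5}  = X∖{1,2,4}
  {4,5}  = X∖{1,2,3}
  {1,2,3,4}  = {1,2,3} ∪ {1,2,4}
  |family| = 11
Pass 2: +6 →
  {5}  = X∖{1,2,3,4}
  {2,3,5}  = {2,3} ∪ {3,5}
  {3,4,5}  = {4,5} ∪ {3}
  {1,2,3,5}  = {1,2,3} ∪ {3,5}
  {1,3,4,5}  = {1,4,5} ∪ {3}
  {2,3,4,5}  = {4,5} ∪ {2,3}
  |family| = 17
Pass 3: +5 →
  {1}  = X∖{2,3,4,5}
  {2}  = X∖{1,3,4,5}
  {4}  = X∖{1,2,3,5}
  {1,2}  = X∖{3,4,5}
  {1,4}  = X∖{2,3,5}
  |family| = 22
Pass 4 (10 new):
  {1,3}  = {3} ∪ {1}
  {1,5}  = {5} ∪ {1}
  {2,4}  = {2} ∪ {4}
  {2,5}  = {2} ∪ {5}
  {3,4}  = {3} ∪ {4}
  {1,2,5}  = {1,2} ∪ {5}
  {1,3,4}  = {3} ∪ {1,4}
  {1,3,5}  = {3,5} ∪ {1}
  {2,3,4}  = {2,3} ∪ {4}
  {2,4,5}  = {2} ∪ {4,5}
  |family| = 32
Pass 5: already closed under ᶜ and ∪.

Therefore σ(𝒞) = { {}, {1}, {2}, {3}, {4}, {5}, {1,2}, {1,3}, {1,4}, {1,5}, {2,3}, {2,4}, {2,5}, {3,4}, {3,5}, {4,5}, {1,2,3}, {1,2,4}, {1,2,5}, {1,3,4}, {1,3,5}, {1,4,5}, {2,3,4}, {2,3,5}, {2,4,5}, {3,4,5}, {1,2,3,4}, {1,2,3,5}, {1,2,4,5}, {1,3,4,5}, {2,3,4,5}, X } (|σ(𝒞)| = 32).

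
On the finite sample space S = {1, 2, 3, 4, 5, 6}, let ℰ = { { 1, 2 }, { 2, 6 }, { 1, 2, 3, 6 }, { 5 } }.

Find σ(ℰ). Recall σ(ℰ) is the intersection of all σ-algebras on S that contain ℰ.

Seed the family with ℰ together with ∅ and S: { ∅, { 5 }, { 1, 2 }, { 2, 6 }, { 1, 2, 3, 6 }, S }.
Iteration 1 (8 new):
  { 4, 5 }  = { 1, 2, 3, 6 }ᶜ
  { 1, 2, 5 }  = { 1, 2 } ∪ { 5 }
  { 1, 2, 6 }  = { 1, 2 } ∪ { 2, 6 }
  { 2, 5, 6 }  = { 2, 6 } ∪ { 5 }
  { 1, 3, 4, 5 }  = { 2, 6 }ᶜ
  { 3, 4, 5, 6 }  = { 1, 2 }ᶜ
  { 1, 2, 3, 4, 6 }  = { 5 }ᶜ
  { 1, 2, 3, 5, 6 }  = { 1, 2, 3, 6 } ∪ { 5 }
  |family| = 14
Iteration 2. New:
  { 4 }  = { 1, 2, 3, 5, 6 }ᶜ
  { 1, 3, 4 }  = { 2, 5, 6 }ᶜ
  { 3, 4, 5 }  = { 1, 2, 6 }ᶜ
  { 3, 4, 6 }  = { 1, 2, 5 }ᶜ
  { 1, 2, 4, 5 }  = { 1, 2 } ∪ { 4, 5 }
  { 1, 2, 5, 6 }  = { 1, 2 } ∪ { 2, 5, 6 }
  { 2, 4, 5, 6 }  = { 2, 6 } ∪ { 4, 5 }
  { 1, 2, 3, 4, 5 }  = { 1, 2 } ∪ { 1, 3, 4, 5 }
  { 1, 2, 4, 5, 6 }  = { 4, 5 } ∪ { 1, 2, 6 }
  { 1, 3, 4, 5, 6 }  = { 3, 4, 5, 6 } ∪ { 1, 3, 4, 5 }
  { 2, 3, 4, 5, 6 }  = { 3, 4, 5, 6 } ∪ { 2, 6 }
  |family| = 25
Iteration 3: +13 →
  { 1 }  = { 2, 3, 4, 5, 6 }ᶜ
  { 2 }  = { 1, 3, 4, 5, 6 }ᶜ
  { 3 }  = { 1, 2, 4, 5, 6 }ᶜ
  { 6 }  = { 1, 2, 3, 4, 5 }ᶜ
  { 1, 3 }  = { 2, 4, 5, 6 }ᶜ
  { 3, 4 }  = { 1, 2, 5, 6 }ᶜ
  { 3, 6 }  = { 1, 2, 4, 5 }ᶜ
  { 1, 2, 4 }  = { 1, 2 } ∪ { 4 }
  { 2, 4, 6 }  = { 2, 6 } ∪ { 4 }
  { 1, 2, 3, 4 }  = { 1, 3, 4 } ∪ { 1, 2 }
  { 1, 2, 4, 6 }  = { 4 } ∪ { 1, 2, 6 }
  { 1, 3, 4, 6 }  = { 1, 3, 4 } ∪ { 3, 4, 6 }
  { 2, 3, 4, 6 }  = { 3, 4, 6 } ∪ { 2, 6 }
  |family| = 38
Iteration 4: 21 new —
  { 1, 4 }  = { 4 } ∪ { 1 }
  { 1, 5 }  = { 2, 3, 4, 6 }ᶜ
  { 1, 6 }  = { 1 } ∪ { 6 }
  { 2, 3 }  = { 2 } ∪ { 3 }
  { 2, 4 }  = { 2 } ∪ { 4 }
  { 2, 5 }  = { 1, 3, 4, 6 }ᶜ
  { 3, 5 }  = { 1, 2, 4, 6 }ᶜ
  { 4, 6 }  = { 4 } ∪ { 6 }
  { 5, 6 }  = { 1, 2, 3, 4 }ᶜ
  { 1, 2, 3 }  = { 2 } ∪ { 1, 3 }
  { 1, 3, 5 }  = { 2, 4, 6 }ᶜ
  { 1, 3, 6 }  = { 1, 3 } ∪ { 3, 6 }
  { 1, 4, 5 }  = { 4, 5 } ∪ { 1 }
  { 2, 3, 4 }  = { 3, 4 } ∪ { 2 }
  { 2, 3, 6 }  = { 2 } ∪ { 3, 6 }
  { 2, 4, 5 }  = { 2 } ∪ { 4, 5 }
  { 3, 5, 6 }  = { 1, 2, 4 }ᶜ
  { 4, 5, 6 }  = { 4, 5 } ∪ { 6 }
  { 1, 2, 3, 5 }  = { 1, 3 } ∪ { 1, 2, 5 }
  { 2, 3, 4, 5 }  = { 2 } ∪ { 3, 4, 5 }
  { 2, 3, 5, 6 }  = { 3 } ∪ { 2, 5, 6 }
  |family| = 59
Iteration 5 adds 5:
  { 1, 4, 6 }  = { 1, 6 } ∪ { 1, 4 }
  { 1, 5, 6 }  = { 2, 3, 4 }ᶜ
  { 2, 3, 5 }  = { 2, 5 } ∪ { 3, 5 }
  { 1, 3, 5, 6 }  = { 2, 4 }ᶜ
  { 1, 4, 5, 6 }  = { 2, 3 }ᶜ
  |family| = 64
After Iteration 6 the family is unchanged; done.

|σ(ℰ)| = 64.  σ(ℰ) = { ∅, { 1 }, { 2 }, { 3 }, { 4 }, { 5 }, { 6 }, { 1, 2 }, { 1, 3 }, { 1, 4 }, { 1, 5 }, { 1, 6 }, { 2, 3 }, { 2, 4 }, { 2, 5 }, { 2, 6 }, { 3, 4 }, { 3, 5 }, { 3, 6 }, { 4, 5 }, { 4, 6 }, { 5, 6 }, { 1, 2, 3 }, { 1, 2, 4 }, { 1, 2, 5 }, { 1, 2, 6 }, { 1, 3, 4 }, { 1, 3, 5 }, { 1, 3, 6 }, { 1, 4, 5 }, { 1, 4, 6 }, { 1, 5, 6 }, { 2, 3, 4 }, { 2, 3, 5 }, { 2, 3, 6 }, { 2, 4, 5 }, { 2, 4, 6 }, { 2, 5, 6 }, { 3, 4, 5 }, { 3, 4, 6 }, { 3, 5, 6 }, { 4, 5, 6 }, { 1, 2, 3, 4 }, { 1, 2, 3, 5 }, { 1, 2, 3, 6 }, { 1, 2, 4, 5 }, { 1, 2, 4, 6 }, { 1, 2, 5, 6 }, { 1, 3, 4, 5 }, { 1, 3, 4, 6 }, { 1, 3, 5, 6 }, { 1, 4, 5, 6 }, { 2, 3, 4, 5 }, { 2, 3, 4, 6 }, { 2, 3, 5, 6 }, { 2, 4, 5, 6 }, { 3, 4, 5, 6 }, { 1, 2, 3, 4, 5 }, { 1, 2, 3, 4, 6 }, { 1, 2, 3, 5, 6 }, { 1, 2, 4, 5, 6 }, { 1, 3, 4, 5, 6 }, { 2, 3, 4, 5, 6 }, S }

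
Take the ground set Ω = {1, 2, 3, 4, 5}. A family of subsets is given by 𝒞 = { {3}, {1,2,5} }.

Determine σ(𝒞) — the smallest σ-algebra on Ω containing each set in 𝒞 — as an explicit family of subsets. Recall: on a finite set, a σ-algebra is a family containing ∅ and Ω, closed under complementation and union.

Start: 𝒞 ∪ {∅, Ω} = { {}, {3}, {1,2,5}, Ω }.
Step 1 (3 new):
  {3,4}  = complement {1,2,5}
  {1,2,3,5}  = {3} ∪ {1,2,5}
  {1,2,4,5}  = complement {3}
Step 2: +1 →
  {4}  = complement {1,2,3,5}
Step 3: no new sets; the family is a σ-algebra.

Therefore σ(𝒞) = { {}, {3}, {4}, {3,4}, {1,2,5}, {1,2,3,5}, {1,2,4,5}, Ω } (|σ(𝒞)| = 8).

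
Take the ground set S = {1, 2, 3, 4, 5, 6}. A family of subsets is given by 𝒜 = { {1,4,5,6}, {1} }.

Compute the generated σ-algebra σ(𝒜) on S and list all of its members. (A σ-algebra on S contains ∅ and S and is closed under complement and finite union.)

Take S₀ = 𝒜 ∪ {∅, S} = { {}, {1}, {1,4,5,6}, S }.
Iteration 1: 2 new —
  {2,3}  = S∖{1,4,5,6}
  {2,3,4,5,6}  = S∖{1}
  |family| = 6
Iteration 2. New:
  {1,2,3}  = {2,3} ∪ {1}
  |family| = 7
Iteration 3. New:
  {4,5,6}  = S∖{1,2,3}
  |family| = 8
Iteration 4 adds nothing — fixpoint reached.

Hence σ(𝒜) has 8 members: { {}, {1}, {2,3}, {1,2,3}, {4,5,6}, {1,4,5,6}, {2,3,4,5,6}, S }.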